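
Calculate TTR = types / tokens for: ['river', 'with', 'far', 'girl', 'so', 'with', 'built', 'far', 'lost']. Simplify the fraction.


Tokens: 9
Unique types: ('built', 'far', 'girl', 'lost', 'river', 'so', 'with') = 7
TTR = 7/9
Already in lowest terms.

7/9


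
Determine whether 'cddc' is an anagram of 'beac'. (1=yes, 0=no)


Sort characters of 'cddc': 'ccdd'
Sort characters of 'beac': 'abce'
Sorted forms differ -> they are NOT anagrams
Result: 0

0


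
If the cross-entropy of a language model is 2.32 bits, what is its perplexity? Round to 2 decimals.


Perplexity formula: PP = 2^H
H = 2.32
PP = 2^2.32
Decompose: 2^2.32 = 2^2 * 2^0.32
2^2 = 4, 2^0.32 ~ 1.2483305
PP ~ 4 * 1.2483305 = 4.9933220
Rounded to 2 decimals: 4.99

4.99


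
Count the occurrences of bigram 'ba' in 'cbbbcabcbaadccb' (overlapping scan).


Scanning 'cbbbcabcbaadccb' for bigram 'ba':
  Position 0: 'cb' -> no
  Position 1: 'bb' -> no
  Position 2: 'bb' -> no
  Position 3: 'bc' -> no
  Position 4: 'ca' -> no
  Position 5: 'ab' -> no
  Position 6: 'bc' -> no
  Position 7: 'cb' -> no
  Position 8: 'ba' -> MATCH
  Position 9: 'aa' -> no
  Position 10: 'ad' -> no
  Position 11: 'dc' -> no
  Position 12: 'cc' -> no
  Position 13: 'cb' -> no
Total matches: 1

1


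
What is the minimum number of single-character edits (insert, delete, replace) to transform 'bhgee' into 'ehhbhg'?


Building DP table for s1='bhgee' (len 5) and s2='ehhbhg' (len 6):
       e  h  h  b  h  g
    0  1  2  3  4  5  6
  b 1  1  2  3  3  4  5
  h 2  2  1  2  3  3  4
  g 3  3  2  2  3  4  3
  e 4  3  3  3  3  4  4
  e 5  4  4  4  4  4  5
Edit distance = dp[5][6] = 5

5


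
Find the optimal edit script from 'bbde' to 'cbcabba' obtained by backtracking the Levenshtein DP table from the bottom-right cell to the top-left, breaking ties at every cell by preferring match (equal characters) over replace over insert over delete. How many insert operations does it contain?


Edit distance = 5. Backtracking from cell (4, 7) with preference match > replace > insert > delete,
then listing the resulting alignment 'bbde' -> 'cbcabba' left to right:
  Step 1: insert 'c' [insertion #1]
  Step 2: keep 'b'
  Step 3: insert 'c' [insertion #2]
  Step 4: insert 'a' [insertion #3]
  Step 5: keep 'b'
  Step 6: replace d->b
  Step 7: replace e->a
Total insertions: 3

3


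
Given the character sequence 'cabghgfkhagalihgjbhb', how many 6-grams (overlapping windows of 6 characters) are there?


String 'cabghgfkhagalihgjbhb' has length L = 20.
Number of overlapping n-grams = L - n + 1
Substituting: 20 - 6 + 1 = 15

15


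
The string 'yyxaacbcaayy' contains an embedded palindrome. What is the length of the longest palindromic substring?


Scanning 'yyxaacbcaayy' for palindromic substrings.
Substring at positions 3-9: 'aacbcaa'.
Check: reverse('aacbcaa') = 'aacbcaa' -> palindrome confirmed.
Neighbouring characters ('x' / 'y') break symmetry, so it cannot extend further.
No longer palindromic substring exists; longest length = 7

7


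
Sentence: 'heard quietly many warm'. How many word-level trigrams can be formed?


Word trigrams from [4] words:
  Trigram 1: (heard quietly many)
  Trigram 2: (quietly many warm)
Total word trigrams: 4 - 2 = 2

2


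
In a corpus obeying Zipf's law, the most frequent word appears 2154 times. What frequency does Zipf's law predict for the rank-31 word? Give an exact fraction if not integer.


Zipf's law: freq(rank) = f1 / rank
f1 = 2154, rank = 31
freq = 2154 / 31
GCD(2154, 31) = 1
Simplified: 2154/31

2154/31


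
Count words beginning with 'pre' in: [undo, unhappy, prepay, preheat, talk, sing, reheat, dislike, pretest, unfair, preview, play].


Checking each word for prefix 'pre':
  'undo' -> no (count: 0)
  'unhappy' -> no (count: 0)
  'prepay' -> YES, starts with 'pre' (count: 1)
  'preheat' -> YES, starts with 'pre' (count: 2)
  'talk' -> no (count: 2)
  'sing' -> no (count: 2)
  'reheat' -> no (count: 2)
  'dislike' -> no (count: 2)
  'pretest' -> YES, starts with 'pre' (count: 3)
  'unfair' -> no (count: 3)
  'preview' -> YES, starts with 'pre' (count: 4)
  'play' -> no (count: 4)
Total with prefix 'pre': 4

4


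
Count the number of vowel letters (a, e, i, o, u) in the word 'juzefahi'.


Scanning each character of 'juzefahi':
  Position 1: 'j' -> consonant (running count: 0)
  Position 2: 'u' -> vowel (running count: 1)
  Position 3: 'z' -> consonant (running count: 1)
  Position 4: 'e' -> vowel (running count: 2)
  Position 5: 'f' -> consonant (running count: 2)
  Position 6: 'a' -> vowel (running count: 3)
  Position 7: 'h' -> consonant (running count: 3)
  Position 8: 'i' -> vowel (running count: 4)
Total vowels: 4

4


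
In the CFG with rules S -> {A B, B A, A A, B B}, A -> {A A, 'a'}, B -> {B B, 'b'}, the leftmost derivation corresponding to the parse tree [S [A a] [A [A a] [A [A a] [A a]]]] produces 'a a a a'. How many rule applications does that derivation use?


Every bracketed nonterminal node [X ...] in the tree is produced by exactly one rule application.
Reading the tree off as a leftmost derivation:
  Step 1: S  =>  A A   (applied S -> A A)
  Step 2: A A  =>  a A   (applied A -> a)
  Step 3: a A  =>  a A A   (applied A -> A A)
  Step 4: a A A  =>  a a A   (applied A -> a)
  Step 5: a a A  =>  a a A A   (applied A -> A A)
  Step 6: a a A A  =>  a a a A   (applied A -> a)
  Step 7: a a a A  =>  a a a a   (applied A -> a)
Final yield: a a a a
Total rewrite steps: 7

7


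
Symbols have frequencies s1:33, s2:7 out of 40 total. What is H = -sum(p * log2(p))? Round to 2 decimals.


Computing entropy H = -sum(p_i * log2(p_i)):
  s1: p = 33/40 = 0.8250, -p*log2(p) = 0.2290
  s2: p = 7/40 = 0.1750, -p*log2(p) = 0.4401
H = sum of terms = 0.6691
Rounded to 2 decimals: 0.67

0.67


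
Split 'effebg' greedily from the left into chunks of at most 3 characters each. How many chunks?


'effebg' has 6 characters.
Chunking with max size 3:
  Chunk 1: 'eff' (positions 0-2)
  Chunk 2: 'ebg' (positions 3-5)
Total chunks: ceil(6 / 3) = 2

2


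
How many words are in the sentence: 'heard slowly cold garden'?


Counting words by splitting on spaces:
  Word 1: 'heard'
  Word 2: 'slowly'
  Word 3: 'cold'
  Word 4: 'garden'
Total words: 4

4


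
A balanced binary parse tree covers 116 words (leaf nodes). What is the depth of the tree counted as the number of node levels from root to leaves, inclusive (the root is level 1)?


In a balanced binary tree with n leaves the deepest leaf is ceil(log2(n)) edges below the root,
so counting node levels inclusive of root and leaves gives ceil(log2(n)) + 1 levels.
log2(116) = 6.8580
ceil(6.8580) = 7
levels = 7 + 1 = 8

8


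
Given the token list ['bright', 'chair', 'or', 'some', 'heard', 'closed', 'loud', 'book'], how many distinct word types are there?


Listing all tokens and tracking unique types:
  Token 1: 'bright' -> NEW (unique so far: 1)
  Token 2: 'chair' -> NEW (unique so far: 2)
  Token 3: 'or' -> NEW (unique so far: 3)
  Token 4: 'some' -> NEW (unique so far: 4)
  Token 5: 'heard' -> NEW (unique so far: 5)
  Token 6: 'closed' -> NEW (unique so far: 6)
  Token 7: 'loud' -> NEW (unique so far: 7)
  Token 8: 'book' -> NEW (unique so far: 8)
Unique types: ('book', 'bright', 'chair', 'closed', 'heard', 'loud', 'or', 'some')
Vocabulary size: 8

8


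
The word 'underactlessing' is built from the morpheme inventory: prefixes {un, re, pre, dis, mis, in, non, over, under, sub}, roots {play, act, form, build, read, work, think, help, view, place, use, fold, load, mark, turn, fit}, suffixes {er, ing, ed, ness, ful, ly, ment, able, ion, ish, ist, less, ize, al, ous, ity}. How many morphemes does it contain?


Segmenting 'underactlessing' against the inventory:
  'under' -> prefix (morpheme 1)
  'act' -> root (morpheme 2)
  'less' -> suffix (morpheme 3)
  'ing' -> suffix (morpheme 4)
Total morphemes: 4

4


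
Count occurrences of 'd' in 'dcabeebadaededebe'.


Scanning 'dcabeebadaededebe' for 'd':
  Position 0: 'd' -> MATCH (count: 1)
  Position 8: 'd' -> MATCH (count: 2)
  Position 11: 'd' -> MATCH (count: 3)
  Position 13: 'd' -> MATCH (count: 4)
Total occurrences of 'd': 4

4


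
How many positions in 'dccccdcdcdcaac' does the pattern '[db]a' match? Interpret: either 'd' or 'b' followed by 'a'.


Pattern: [db]a means either 'd' or 'b' followed by 'a'.
Scanning 'dccccdcdcdcaac' position-by-position:
  Pos 0: window 'dc' -> no
  Pos 1: window 'cc' -> no
  Pos 2: window 'cc' -> no
  Pos 3: window 'cc' -> no
  Pos 4: window 'cd' -> no
  Pos 5: window 'dc' -> no
  Pos 6: window 'cd' -> no
  Pos 7: window 'dc' -> no
  Pos 8: window 'cd' -> no
  Pos 9: window 'dc' -> no
  Pos 10: window 'ca' -> no
  Pos 11: window 'aa' -> no
  Pos 12: window 'ac' -> no
  Pos 13: window 'c' -> no
Total matches: 0

0


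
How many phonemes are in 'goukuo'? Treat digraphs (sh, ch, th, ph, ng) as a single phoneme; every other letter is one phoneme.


Parsing 'goukuo' greedily, digraphs first:
  'g' -> consonant phoneme (phonemes so far: 1)
  'o' -> vowel phoneme (phonemes so far: 2)
  'u' -> vowel phoneme (phonemes so far: 3)
  'k' -> consonant phoneme (phonemes so far: 4)
  'u' -> vowel phoneme (phonemes so far: 5)
  'o' -> vowel phoneme (phonemes so far: 6)
Total phonemes: 6

6


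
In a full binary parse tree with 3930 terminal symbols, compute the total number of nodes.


Leaf nodes (terminals): 3930
Internal nodes = n - 1 = 3930 - 1 = 3929
Total = leaves + internal = 3930 + 3929 = 7859

7859


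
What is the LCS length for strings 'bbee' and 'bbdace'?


DP table for LCS of 'bbee' and 'bbdace':
       b  b  d  a  c  e
    0  0  0  0  0  0  0
  b 0  1  1  1  1  1  1
  b 0  1  2  2  2  2  2
  e 0  1  2  2  2  2  3
  e 0  1  2  2  2  2  3
LCS: 'bbe'
LCS length = 3

3


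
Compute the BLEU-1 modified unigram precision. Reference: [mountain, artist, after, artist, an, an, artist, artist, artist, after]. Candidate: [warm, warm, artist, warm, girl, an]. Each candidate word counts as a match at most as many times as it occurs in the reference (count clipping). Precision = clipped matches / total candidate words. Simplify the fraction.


Reference word counts: {'after': 2, 'an': 2, 'artist': 5, 'mountain': 1}
Checking each candidate word (with clipping):
  'warm' -> not in reference -> no match (matches: 0)
  'warm' -> not in reference -> no match (matches: 0)
  'artist' -> in reference (ref count 5, used 1/5) -> match (matches: 1)
  'warm' -> not in reference -> no match (matches: 1)
  'girl' -> not in reference -> no match (matches: 1)
  'an' -> in reference (ref count 2, used 1/2) -> match (matches: 2)
Clipped matches: 2, Candidate length: 6
Precision = 2/6 = 1/3

1/3


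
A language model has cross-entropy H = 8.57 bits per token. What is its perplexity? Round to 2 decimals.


Perplexity formula: PP = 2^H
H = 8.57
PP = 2^8.57
Decompose: 2^8.57 = 2^8 * 2^0.57
2^8 = 256, 2^0.57 ~ 1.4845236
PP ~ 256 * 1.4845236 = 380.0380416
Rounded to 2 decimals: 380.04

380.04


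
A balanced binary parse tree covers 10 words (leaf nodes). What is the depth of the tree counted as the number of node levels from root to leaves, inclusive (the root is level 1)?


In a balanced binary tree with n leaves the deepest leaf is ceil(log2(n)) edges below the root,
so counting node levels inclusive of root and leaves gives ceil(log2(n)) + 1 levels.
log2(10) = 3.3219
ceil(3.3219) = 4
levels = 4 + 1 = 5

5


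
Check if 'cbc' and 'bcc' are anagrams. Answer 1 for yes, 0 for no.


Sort characters of 'cbc': 'bcc'
Sort characters of 'bcc': 'bcc'
Sorted forms match -> they ARE anagrams
Result: 1

1


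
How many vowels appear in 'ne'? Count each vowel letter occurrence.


Scanning each character of 'ne':
  Position 1: 'n' -> consonant (running count: 0)
  Position 2: 'e' -> vowel (running count: 1)
Total vowels: 1

1


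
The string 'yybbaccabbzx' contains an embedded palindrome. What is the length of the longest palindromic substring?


Scanning 'yybbaccabbzx' for palindromic substrings.
Substring at positions 2-9: 'bbaccabb'.
Check: reverse('bbaccabb') = 'bbaccabb' -> palindrome confirmed.
Neighbouring characters ('y' / 'z') break symmetry, so it cannot extend further.
No longer palindromic substring exists; longest length = 8

8


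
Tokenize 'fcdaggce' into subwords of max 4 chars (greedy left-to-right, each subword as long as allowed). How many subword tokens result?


'fcdaggce' has 8 characters.
Chunking with max size 4:
  Chunk 1: 'fcda' (positions 0-3)
  Chunk 2: 'ggce' (positions 4-7)
Total chunks: ceil(8 / 4) = 2

2


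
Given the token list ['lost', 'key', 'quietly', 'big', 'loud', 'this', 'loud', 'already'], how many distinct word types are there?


Listing all tokens and tracking unique types:
  Token 1: 'lost' -> NEW (unique so far: 1)
  Token 2: 'key' -> NEW (unique so far: 2)
  Token 3: 'quietly' -> NEW (unique so far: 3)
  Token 4: 'big' -> NEW (unique so far: 4)
  Token 5: 'loud' -> NEW (unique so far: 5)
  Token 6: 'this' -> NEW (unique so far: 6)
  Token 7: 'loud' -> duplicate (unique so far: 6)
  Token 8: 'already' -> NEW (unique so far: 7)
Unique types: ('already', 'big', 'key', 'lost', 'loud', 'quietly', 'this')
Vocabulary size: 7

7


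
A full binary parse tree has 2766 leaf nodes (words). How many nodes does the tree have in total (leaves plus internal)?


Leaf nodes (terminals): 2766
Internal nodes = n - 1 = 2766 - 1 = 2765
Total = leaves + internal = 2766 + 2765 = 5531

5531


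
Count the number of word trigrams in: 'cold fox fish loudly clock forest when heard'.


Word trigrams from [8] words:
  Trigram 1: (cold fox fish)
  Trigram 2: (fox fish loudly)
  Trigram 3: (fish loudly clock)
  Trigram 4: (loudly clock forest)
  Trigram 5: (clock forest when)
  Trigram 6: (forest when heard)
Total word trigrams: 8 - 2 = 6

6


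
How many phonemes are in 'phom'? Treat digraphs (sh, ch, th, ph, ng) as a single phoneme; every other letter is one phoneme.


Parsing 'phom' greedily, digraphs first:
  'ph' -> digraph (1 consonant phoneme) (phonemes so far: 1)
  'o' -> vowel phoneme (phonemes so far: 2)
  'm' -> consonant phoneme (phonemes so far: 3)
Total phonemes: 3

3


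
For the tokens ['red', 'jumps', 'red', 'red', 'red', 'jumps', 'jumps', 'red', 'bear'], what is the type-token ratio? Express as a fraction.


Tokens: 9
Unique types: ('bear', 'jumps', 'red') = 3
TTR = 3/9
Simplify: divide both by 3 -> 1/3
TTR = 1/3

1/3


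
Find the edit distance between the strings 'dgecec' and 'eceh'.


Building DP table for s1='dgecec' (len 6) and s2='eceh' (len 4):
       e  c  e  h
    0  1  2  3  4
  d 1  1  2  3  4
  g 2  2  2  3  4
  e 3  2  3  2  3
  c 4  3  2  3  3
  e 5  4  3  2  3
  c 6  5  4  3  3
Edit distance = dp[6][4] = 3

3


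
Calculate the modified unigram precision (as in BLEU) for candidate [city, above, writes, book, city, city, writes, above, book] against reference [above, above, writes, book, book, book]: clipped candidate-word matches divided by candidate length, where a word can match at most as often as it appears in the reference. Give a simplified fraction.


Reference word counts: {'above': 2, 'book': 3, 'writes': 1}
Checking each candidate word (with clipping):
  'city' -> not in reference -> no match (matches: 0)
  'above' -> in reference (ref count 2, used 1/2) -> match (matches: 1)
  'writes' -> in reference (ref count 1, used 1/1) -> match (matches: 2)
  'book' -> in reference (ref count 3, used 1/3) -> match (matches: 3)
  'city' -> not in reference -> no match (matches: 3)
  'city' -> not in reference -> no match (matches: 3)
  'writes' -> ref count 1 already used up (1/1) -> clipped, no match (matches: 3)
  'above' -> in reference (ref count 2, used 2/2) -> match (matches: 4)
  'book' -> in reference (ref count 3, used 2/3) -> match (matches: 5)
Clipped matches: 5, Candidate length: 9
Precision = 5/9

5/9


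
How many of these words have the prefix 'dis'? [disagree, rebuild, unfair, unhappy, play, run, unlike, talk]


Checking each word for prefix 'dis':
  'disagree' -> YES, starts with 'dis' (count: 1)
  'rebuild' -> no (count: 1)
  'unfair' -> no (count: 1)
  'unhappy' -> no (count: 1)
  'play' -> no (count: 1)
  'run' -> no (count: 1)
  'unlike' -> no (count: 1)
  'talk' -> no (count: 1)
Total with prefix 'dis': 1

1


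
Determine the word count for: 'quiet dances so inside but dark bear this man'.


Counting words by splitting on spaces:
  Word 1: 'quiet'
  Word 2: 'dances'
  Word 3: 'so'
  Word 4: 'inside'
  Word 5: 'but'
  Word 6: 'dark'
  Word 7: 'bear'
  Word 8: 'this'
  Word 9: 'man'
Total words: 9

9


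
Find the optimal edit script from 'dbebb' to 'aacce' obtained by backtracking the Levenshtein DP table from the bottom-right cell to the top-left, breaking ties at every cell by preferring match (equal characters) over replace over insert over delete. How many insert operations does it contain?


Edit distance = 5. Backtracking from cell (5, 5) with preference match > replace > insert > delete,
then listing the resulting alignment 'dbebb' -> 'aacce' left to right:
  Step 1: replace d->a
  Step 2: replace b->a
  Step 3: replace e->c
  Step 4: replace b->c
  Step 5: replace b->e
Total insertions: 0

0


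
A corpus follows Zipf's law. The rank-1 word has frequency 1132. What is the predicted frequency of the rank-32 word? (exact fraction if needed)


Zipf's law: freq(rank) = f1 / rank
f1 = 1132, rank = 32
freq = 1132 / 32
GCD(1132, 32) = 4
Simplified: 283/8

283/8


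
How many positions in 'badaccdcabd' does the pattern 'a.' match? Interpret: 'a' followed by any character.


Pattern: a. means 'a' followed by any character.
Scanning 'badaccdcabd' position-by-position:
  Pos 0: window 'ba' -> no
  Pos 1: window 'ad' -> MATCH
  Pos 2: window 'da' -> no
  Pos 3: window 'ac' -> MATCH
  Pos 4: window 'cc' -> no
  Pos 5: window 'cd' -> no
  Pos 6: window 'dc' -> no
  Pos 7: window 'ca' -> no
  Pos 8: window 'ab' -> MATCH
  Pos 9: window 'bd' -> no
  Pos 10: window 'd' -> no
Total matches: 3

3


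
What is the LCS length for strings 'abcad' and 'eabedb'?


DP table for LCS of 'abcad' and 'eabedb':
       e  a  b  e  d  b
    0  0  0  0  0  0  0
  a 0  0  1  1  1  1  1
  b 0  0  1  2  2  2  2
  c 0  0  1  2  2  2  2
  a 0  0  1  2  2  2  2
  d 0  0  1  2  2  3  3
LCS: 'abd'
LCS length = 3

3


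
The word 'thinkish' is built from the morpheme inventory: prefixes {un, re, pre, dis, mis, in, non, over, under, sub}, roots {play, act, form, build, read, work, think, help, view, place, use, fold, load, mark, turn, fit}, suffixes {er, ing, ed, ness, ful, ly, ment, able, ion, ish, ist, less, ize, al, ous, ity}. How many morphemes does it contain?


Segmenting 'thinkish' against the inventory:
  'think' -> root (morpheme 1)
  'ish' -> suffix (morpheme 2)
Total morphemes: 2

2


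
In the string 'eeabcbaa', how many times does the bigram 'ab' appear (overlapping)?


Scanning 'eeabcbaa' for bigram 'ab':
  Position 0: 'ee' -> no
  Position 1: 'ea' -> no
  Position 2: 'ab' -> MATCH
  Position 3: 'bc' -> no
  Position 4: 'cb' -> no
  Position 5: 'ba' -> no
  Position 6: 'aa' -> no
Total matches: 1

1


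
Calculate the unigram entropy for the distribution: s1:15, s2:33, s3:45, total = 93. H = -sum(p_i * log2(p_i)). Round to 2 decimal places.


Computing entropy H = -sum(p_i * log2(p_i)):
  s1: p = 15/93 = 0.1613, -p*log2(p) = 0.4246
  s2: p = 33/93 = 0.3548, -p*log2(p) = 0.5304
  s3: p = 45/93 = 0.4839, -p*log2(p) = 0.5068
H = sum of terms = 1.4618
Rounded to 2 decimals: 1.46

1.46


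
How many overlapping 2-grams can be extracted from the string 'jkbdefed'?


String 'jkbdefed' has length L = 8.
Number of overlapping n-grams = L - n + 1
Substituting: 8 - 2 + 1 = 7

7


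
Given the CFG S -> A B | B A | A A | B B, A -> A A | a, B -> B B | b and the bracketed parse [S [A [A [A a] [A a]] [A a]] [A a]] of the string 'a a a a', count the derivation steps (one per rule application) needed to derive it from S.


Every bracketed nonterminal node [X ...] in the tree is produced by exactly one rule application.
Reading the tree off as a leftmost derivation:
  Step 1: S  =>  A A   (applied S -> A A)
  Step 2: A A  =>  A A A   (applied A -> A A)
  Step 3: A A A  =>  A A A A   (applied A -> A A)
  Step 4: A A A A  =>  a A A A   (applied A -> a)
  Step 5: a A A A  =>  a a A A   (applied A -> a)
  Step 6: a a A A  =>  a a a A   (applied A -> a)
  Step 7: a a a A  =>  a a a a   (applied A -> a)
Final yield: a a a a
Total rewrite steps: 7

7


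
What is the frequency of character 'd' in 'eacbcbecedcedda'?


Scanning 'eacbcbecedcedda' for 'd':
  Position 9: 'd' -> MATCH (count: 1)
  Position 12: 'd' -> MATCH (count: 2)
  Position 13: 'd' -> MATCH (count: 3)
Total occurrences of 'd': 3

3


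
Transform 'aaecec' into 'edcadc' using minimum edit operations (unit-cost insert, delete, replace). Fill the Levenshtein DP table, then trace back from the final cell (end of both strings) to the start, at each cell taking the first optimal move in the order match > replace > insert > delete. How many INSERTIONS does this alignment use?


Edit distance = 5. Backtracking from cell (6, 6) with preference match > replace > insert > delete,
then listing the resulting alignment 'aaecec' -> 'edcadc' left to right:
  Step 1: replace a->e
  Step 2: replace a->d
  Step 3: replace e->c
  Step 4: replace c->a
  Step 5: replace e->d
  Step 6: keep 'c'
Total insertions: 0

0


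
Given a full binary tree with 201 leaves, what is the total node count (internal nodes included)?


Leaf nodes (terminals): 201
Internal nodes = n - 1 = 201 - 1 = 200
Total = leaves + internal = 201 + 200 = 401

401


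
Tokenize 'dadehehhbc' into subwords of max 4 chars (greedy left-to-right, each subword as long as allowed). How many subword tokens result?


'dadehehhbc' has 10 characters.
Chunking with max size 4:
  Chunk 1: 'dade' (positions 0-3)
  Chunk 2: 'hehh' (positions 4-7)
  Chunk 3: 'bc' (positions 8-9)
Total chunks: ceil(10 / 4) = 3

3


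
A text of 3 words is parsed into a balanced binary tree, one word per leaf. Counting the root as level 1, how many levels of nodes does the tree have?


In a balanced binary tree with n leaves the deepest leaf is ceil(log2(n)) edges below the root,
so counting node levels inclusive of root and leaves gives ceil(log2(n)) + 1 levels.
log2(3) = 1.5850
ceil(1.5850) = 2
levels = 2 + 1 = 3

3


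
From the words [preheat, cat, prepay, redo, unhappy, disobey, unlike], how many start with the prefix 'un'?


Checking each word for prefix 'un':
  'preheat' -> no (count: 0)
  'cat' -> no (count: 0)
  'prepay' -> no (count: 0)
  'redo' -> no (count: 0)
  'unhappy' -> YES, starts with 'un' (count: 1)
  'disobey' -> no (count: 1)
  'unlike' -> YES, starts with 'un' (count: 2)
Total with prefix 'un': 2

2


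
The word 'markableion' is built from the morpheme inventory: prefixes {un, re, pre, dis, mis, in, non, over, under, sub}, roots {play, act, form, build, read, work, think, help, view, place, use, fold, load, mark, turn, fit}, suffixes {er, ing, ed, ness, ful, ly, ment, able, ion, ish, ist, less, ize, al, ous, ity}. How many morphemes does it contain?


Segmenting 'markableion' against the inventory:
  'mark' -> root (morpheme 1)
  'able' -> suffix (morpheme 2)
  'ion' -> suffix (morpheme 3)
Total morphemes: 3

3


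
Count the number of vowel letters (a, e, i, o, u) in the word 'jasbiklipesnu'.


Scanning each character of 'jasbiklipesnu':
  Position 1: 'j' -> consonant (running count: 0)
  Position 2: 'a' -> vowel (running count: 1)
  Position 3: 's' -> consonant (running count: 1)
  Position 4: 'b' -> consonant (running count: 1)
  Position 5: 'i' -> vowel (running count: 2)
  Position 6: 'k' -> consonant (running count: 2)
  Position 7: 'l' -> consonant (running count: 2)
  Position 8: 'i' -> vowel (running count: 3)
  Position 9: 'p' -> consonant (running count: 3)
  Position 10: 'e' -> vowel (running count: 4)
  Position 11: 's' -> consonant (running count: 4)
  Position 12: 'n' -> consonant (running count: 4)
  Position 13: 'u' -> vowel (running count: 5)
Total vowels: 5

5


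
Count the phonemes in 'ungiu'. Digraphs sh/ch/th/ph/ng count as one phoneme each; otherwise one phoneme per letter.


Parsing 'ungiu' greedily, digraphs first:
  'u' -> vowel phoneme (phonemes so far: 1)
  'ng' -> digraph (1 consonant phoneme) (phonemes so far: 2)
  'i' -> vowel phoneme (phonemes so far: 3)
  'u' -> vowel phoneme (phonemes so far: 4)
Total phonemes: 4

4


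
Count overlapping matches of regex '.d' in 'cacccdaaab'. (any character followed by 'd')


Pattern: .d means any character followed by 'd'.
Scanning 'cacccdaaab' position-by-position:
  Pos 0: window 'ca' -> no
  Pos 1: window 'ac' -> no
  Pos 2: window 'cc' -> no
  Pos 3: window 'cc' -> no
  Pos 4: window 'cd' -> MATCH
  Pos 5: window 'da' -> no
  Pos 6: window 'aa' -> no
  Pos 7: window 'aa' -> no
  Pos 8: window 'ab' -> no
  Pos 9: window 'b' -> no
Total matches: 1

1


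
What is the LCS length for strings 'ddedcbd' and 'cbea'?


DP table for LCS of 'ddedcbd' and 'cbea':
       c  b  e  a
    0  0  0  0  0
  d 0  0  0  0  0
  d 0  0  0  0  0
  e 0  0  0  1  1
  d 0  0  0  1  1
  c 0  1  1  1  1
  b 0  1  2  2  2
  d 0  1  2  2  2
LCS: 'cb'
LCS length = 2

2


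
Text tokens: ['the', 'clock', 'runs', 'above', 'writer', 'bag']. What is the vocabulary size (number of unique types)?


Listing all tokens and tracking unique types:
  Token 1: 'the' -> NEW (unique so far: 1)
  Token 2: 'clock' -> NEW (unique so far: 2)
  Token 3: 'runs' -> NEW (unique so far: 3)
  Token 4: 'above' -> NEW (unique so far: 4)
  Token 5: 'writer' -> NEW (unique so far: 5)
  Token 6: 'bag' -> NEW (unique so far: 6)
Unique types: ('above', 'bag', 'clock', 'runs', 'the', 'writer')
Vocabulary size: 6

6


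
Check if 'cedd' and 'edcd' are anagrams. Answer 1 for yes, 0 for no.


Sort characters of 'cedd': 'cdde'
Sort characters of 'edcd': 'cdde'
Sorted forms match -> they ARE anagrams
Result: 1

1


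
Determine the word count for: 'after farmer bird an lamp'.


Counting words by splitting on spaces:
  Word 1: 'after'
  Word 2: 'farmer'
  Word 3: 'bird'
  Word 4: 'an'
  Word 5: 'lamp'
Total words: 5

5


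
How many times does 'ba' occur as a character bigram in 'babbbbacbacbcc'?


Scanning 'babbbbacbacbcc' for bigram 'ba':
  Position 0: 'ba' -> MATCH
  Position 1: 'ab' -> no
  Position 2: 'bb' -> no
  Position 3: 'bb' -> no
  Position 4: 'bb' -> no
  Position 5: 'ba' -> MATCH
  Position 6: 'ac' -> no
  Position 7: 'cb' -> no
  Position 8: 'ba' -> MATCH
  Position 9: 'ac' -> no
  Position 10: 'cb' -> no
  Position 11: 'bc' -> no
  Position 12: 'cc' -> no
Total matches: 3

3


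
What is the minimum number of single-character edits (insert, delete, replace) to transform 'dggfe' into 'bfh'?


Building DP table for s1='dggfe' (len 5) and s2='bfh' (len 3):
       b  f  h
    0  1  2  3
  d 1  1  2  3
  g 2  2  2  3
  g 3  3  3  3
  f 4  4  3  4
  e 5  5  4  4
Edit distance = dp[5][3] = 4

4


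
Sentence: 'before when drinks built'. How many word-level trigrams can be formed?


Word trigrams from [4] words:
  Trigram 1: (before when drinks)
  Trigram 2: (when drinks built)
Total word trigrams: 4 - 2 = 2

2


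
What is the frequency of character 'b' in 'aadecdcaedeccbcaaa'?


Scanning 'aadecdcaedeccbcaaa' for 'b':
  Position 13: 'b' -> MATCH (count: 1)
Total occurrences of 'b': 1

1


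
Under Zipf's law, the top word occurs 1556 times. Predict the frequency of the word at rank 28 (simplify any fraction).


Zipf's law: freq(rank) = f1 / rank
f1 = 1556, rank = 28
freq = 1556 / 28
GCD(1556, 28) = 4
Simplified: 389/7

389/7


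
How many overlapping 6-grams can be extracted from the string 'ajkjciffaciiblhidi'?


String 'ajkjciffaciiblhidi' has length L = 18.
Number of overlapping n-grams = L - n + 1
Substituting: 18 - 6 + 1 = 13

13


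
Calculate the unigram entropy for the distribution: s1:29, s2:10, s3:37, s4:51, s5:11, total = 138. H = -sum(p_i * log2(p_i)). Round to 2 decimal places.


Computing entropy H = -sum(p_i * log2(p_i)):
  s1: p = 29/138 = 0.2101, -p*log2(p) = 0.4729
  s2: p = 10/138 = 0.0725, -p*log2(p) = 0.2744
  s3: p = 37/138 = 0.2681, -p*log2(p) = 0.5092
  s4: p = 51/138 = 0.3696, -p*log2(p) = 0.5307
  s5: p = 11/138 = 0.0797, -p*log2(p) = 0.2909
H = sum of terms = 2.0781
Rounded to 2 decimals: 2.08

2.08


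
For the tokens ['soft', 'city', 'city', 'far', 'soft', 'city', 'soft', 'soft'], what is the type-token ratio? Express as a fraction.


Tokens: 8
Unique types: ('city', 'far', 'soft') = 3
TTR = 3/8
Already in lowest terms.

3/8


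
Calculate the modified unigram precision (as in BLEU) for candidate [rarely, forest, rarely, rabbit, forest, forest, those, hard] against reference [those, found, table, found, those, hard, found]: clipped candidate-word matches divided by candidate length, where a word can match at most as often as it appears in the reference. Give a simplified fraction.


Reference word counts: {'found': 3, 'hard': 1, 'table': 1, 'those': 2}
Checking each candidate word (with clipping):
  'rarely' -> not in reference -> no match (matches: 0)
  'forest' -> not in reference -> no match (matches: 0)
  'rarely' -> not in reference -> no match (matches: 0)
  'rabbit' -> not in reference -> no match (matches: 0)
  'forest' -> not in reference -> no match (matches: 0)
  'forest' -> not in reference -> no match (matches: 0)
  'those' -> in reference (ref count 2, used 1/2) -> match (matches: 1)
  'hard' -> in reference (ref count 1, used 1/1) -> match (matches: 2)
Clipped matches: 2, Candidate length: 8
Precision = 2/8 = 1/4

1/4


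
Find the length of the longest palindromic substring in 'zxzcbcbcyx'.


Scanning 'zxzcbcbcyx' for palindromic substrings.
Substring at positions 3-7: 'cbcbc'.
Check: reverse('cbcbc') = 'cbcbc' -> palindrome confirmed.
Neighbouring characters ('z' / 'y') break symmetry, so it cannot extend further.
No longer palindromic substring exists; longest length = 5

5


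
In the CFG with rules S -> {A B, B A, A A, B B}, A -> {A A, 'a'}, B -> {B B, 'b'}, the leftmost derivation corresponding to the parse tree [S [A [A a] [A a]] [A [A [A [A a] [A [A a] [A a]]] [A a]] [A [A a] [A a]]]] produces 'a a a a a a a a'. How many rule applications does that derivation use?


Every bracketed nonterminal node [X ...] in the tree is produced by exactly one rule application.
Reading the tree off as a leftmost derivation:
  Step 1: S  =>  A A   (applied S -> A A)
  Step 2: A A  =>  A A A   (applied A -> A A)
  Step 3: A A A  =>  a A A   (applied A -> a)
  Step 4: a A A  =>  a a A   (applied A -> a)
  Step 5: a a A  =>  a a A A   (applied A -> A A)
  Step 6: a a A A  =>  a a A A A   (applied A -> A A)
  Step 7: a a A A A  =>  a a A A A A   (applied A -> A A)
  Step 8: a a A A A A  =>  a a a A A A   (applied A -> a)
  Step 9: a a a A A A  =>  a a a A A A A   (applied A -> A A)
  Step 10: a a a A A A A  =>  a a a a A A A   (applied A -> a)
  Step 11: a a a a A A A  =>  a a a a a A A   (applied A -> a)
  Step 12: a a a a a A A  =>  a a a a a a A   (applied A -> a)
  Step 13: a a a a a a A  =>  a a a a a a A A   (applied A -> A A)
  Step 14: a a a a a a A A  =>  a a a a a a a A   (applied A -> a)
  Step 15: a a a a a a a A  =>  a a a a a a a a   (applied A -> a)
Final yield: a a a a a a a a
Total rewrite steps: 15

15


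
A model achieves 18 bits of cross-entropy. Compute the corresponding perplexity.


Perplexity formula: PP = 2^H
H = 18
PP = 2^18
PP = 2^18 = 262144

262144


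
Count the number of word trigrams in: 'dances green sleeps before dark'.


Word trigrams from [5] words:
  Trigram 1: (dances green sleeps)
  Trigram 2: (green sleeps before)
  Trigram 3: (sleeps before dark)
Total word trigrams: 5 - 2 = 3

3


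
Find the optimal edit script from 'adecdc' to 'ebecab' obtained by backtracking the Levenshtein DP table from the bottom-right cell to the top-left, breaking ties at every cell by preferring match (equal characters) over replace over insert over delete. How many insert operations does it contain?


Edit distance = 4. Backtracking from cell (6, 6) with preference match > replace > insert > delete,
then listing the resulting alignment 'adecdc' -> 'ebecab' left to right:
  Step 1: replace a->e
  Step 2: replace d->b
  Step 3: keep 'e'
  Step 4: keep 'c'
  Step 5: replace d->a
  Step 6: replace c->b
Total insertions: 0

0


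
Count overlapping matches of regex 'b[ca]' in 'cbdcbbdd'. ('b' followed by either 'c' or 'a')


Pattern: b[ca] means 'b' followed by either 'c' or 'a'.
Scanning 'cbdcbbdd' position-by-position:
  Pos 0: window 'cb' -> no
  Pos 1: window 'bd' -> no
  Pos 2: window 'dc' -> no
  Pos 3: window 'cb' -> no
  Pos 4: window 'bb' -> no
  Pos 5: window 'bd' -> no
  Pos 6: window 'dd' -> no
  Pos 7: window 'd' -> no
Total matches: 0

0


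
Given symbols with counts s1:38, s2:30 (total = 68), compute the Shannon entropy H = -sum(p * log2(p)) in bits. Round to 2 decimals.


Computing entropy H = -sum(p_i * log2(p_i)):
  s1: p = 38/68 = 0.5588, -p*log2(p) = 0.4692
  s2: p = 30/68 = 0.4412, -p*log2(p) = 0.5208
H = sum of terms = 0.9900
Rounded to 2 decimals: 0.99

0.99


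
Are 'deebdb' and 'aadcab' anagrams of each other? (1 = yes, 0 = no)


Sort characters of 'deebdb': 'bbddee'
Sort characters of 'aadcab': 'aaabcd'
Sorted forms differ -> they are NOT anagrams
Result: 0

0


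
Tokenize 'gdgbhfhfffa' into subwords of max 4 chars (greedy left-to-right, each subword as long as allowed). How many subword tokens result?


'gdgbhfhfffa' has 11 characters.
Chunking with max size 4:
  Chunk 1: 'gdgb' (positions 0-3)
  Chunk 2: 'hfhf' (positions 4-7)
  Chunk 3: 'ffa' (positions 8-10)
Total chunks: ceil(11 / 4) = 3

3


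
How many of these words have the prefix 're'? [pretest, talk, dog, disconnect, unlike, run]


Checking each word for prefix 're':
  'pretest' -> no (count: 0)
  'talk' -> no (count: 0)
  'dog' -> no (count: 0)
  'disconnect' -> no (count: 0)
  'unlike' -> no (count: 0)
  'run' -> no (count: 0)
Total with prefix 're': 0

0


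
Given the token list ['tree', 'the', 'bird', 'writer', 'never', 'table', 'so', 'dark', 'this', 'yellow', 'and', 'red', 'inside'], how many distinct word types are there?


Listing all tokens and tracking unique types:
  Token 1: 'tree' -> NEW (unique so far: 1)
  Token 2: 'the' -> NEW (unique so far: 2)
  Token 3: 'bird' -> NEW (unique so far: 3)
  Token 4: 'writer' -> NEW (unique so far: 4)
  Token 5: 'never' -> NEW (unique so far: 5)
  Token 6: 'table' -> NEW (unique so far: 6)
  Token 7: 'so' -> NEW (unique so far: 7)
  Token 8: 'dark' -> NEW (unique so far: 8)
  Token 9: 'this' -> NEW (unique so far: 9)
  Token 10: 'yellow' -> NEW (unique so far: 10)
  Token 11: 'and' -> NEW (unique so far: 11)
  Token 12: 'red' -> NEW (unique so far: 12)
  Token 13: 'inside' -> NEW (unique so far: 13)
Unique types: ('and', 'bird', 'dark', 'inside', 'never', 'red', 'so', 'table', 'the', 'this', 'tree', 'writer', 'yellow')
Vocabulary size: 13

13


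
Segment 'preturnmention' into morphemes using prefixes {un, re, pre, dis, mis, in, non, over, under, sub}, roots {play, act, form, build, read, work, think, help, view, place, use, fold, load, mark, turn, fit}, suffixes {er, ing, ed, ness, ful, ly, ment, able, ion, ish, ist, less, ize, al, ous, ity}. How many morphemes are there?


Segmenting 'preturnmention' against the inventory:
  'pre' -> prefix (morpheme 1)
  'turn' -> root (morpheme 2)
  'ment' -> suffix (morpheme 3)
  'ion' -> suffix (morpheme 4)
Total morphemes: 4

4


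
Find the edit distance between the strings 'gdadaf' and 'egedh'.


Building DP table for s1='gdadaf' (len 6) and s2='egedh' (len 5):
       e  g  e  d  h
    0  1  2  3  4  5
  g 1  1  1  2  3  4
  d 2  2  2  2  2  3
  a 3  3  3  3  3  3
  d 4  4  4  4  3  4
  a 5  5  5  5  4  4
  f 6  6  6  6  5  5
Edit distance = dp[6][5] = 5

5


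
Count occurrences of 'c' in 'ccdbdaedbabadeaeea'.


Scanning 'ccdbdaedbabadeaeea' for 'c':
  Position 0: 'c' -> MATCH (count: 1)
  Position 1: 'c' -> MATCH (count: 2)
Total occurrences of 'c': 2

2


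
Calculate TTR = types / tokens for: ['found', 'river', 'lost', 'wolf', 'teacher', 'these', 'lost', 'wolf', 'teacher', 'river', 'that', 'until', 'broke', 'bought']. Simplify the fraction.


Tokens: 14
Unique types: ('bought', 'broke', 'found', 'lost', 'river', 'teacher', 'that', 'these', 'until', 'wolf') = 10
TTR = 10/14
Simplify: divide both by 2 -> 5/7
TTR = 5/7

5/7


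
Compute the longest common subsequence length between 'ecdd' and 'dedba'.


DP table for LCS of 'ecdd' and 'dedba':
       d  e  d  b  a
    0  0  0  0  0  0
  e 0  0  1  1  1  1
  c 0  0  1  1  1  1
  d 0  1  1  2  2  2
  d 0  1  1  2  2  2
LCS: 'ed'
LCS length = 2

2


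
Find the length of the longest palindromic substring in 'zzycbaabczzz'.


Scanning 'zzycbaabczzz' for palindromic substrings.
Substring at positions 3-8: 'cbaabc'.
Check: reverse('cbaabc') = 'cbaabc' -> palindrome confirmed.
Neighbouring characters ('y' / 'z') break symmetry, so it cannot extend further.
No longer palindromic substring exists; longest length = 6

6


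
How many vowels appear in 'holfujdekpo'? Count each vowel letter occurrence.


Scanning each character of 'holfujdekpo':
  Position 1: 'h' -> consonant (running count: 0)
  Position 2: 'o' -> vowel (running count: 1)
  Position 3: 'l' -> consonant (running count: 1)
  Position 4: 'f' -> consonant (running count: 1)
  Position 5: 'u' -> vowel (running count: 2)
  Position 6: 'j' -> consonant (running count: 2)
  Position 7: 'd' -> consonant (running count: 2)
  Position 8: 'e' -> vowel (running count: 3)
  Position 9: 'k' -> consonant (running count: 3)
  Position 10: 'p' -> consonant (running count: 3)
  Position 11: 'o' -> vowel (running count: 4)
Total vowels: 4

4


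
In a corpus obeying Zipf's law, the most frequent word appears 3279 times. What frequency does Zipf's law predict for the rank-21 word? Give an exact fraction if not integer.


Zipf's law: freq(rank) = f1 / rank
f1 = 3279, rank = 21
freq = 3279 / 21
GCD(3279, 21) = 3
Simplified: 1093/7

1093/7


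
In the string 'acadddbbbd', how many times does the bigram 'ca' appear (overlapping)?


Scanning 'acadddbbbd' for bigram 'ca':
  Position 0: 'ac' -> no
  Position 1: 'ca' -> MATCH
  Position 2: 'ad' -> no
  Position 3: 'dd' -> no
  Position 4: 'dd' -> no
  Position 5: 'db' -> no
  Position 6: 'bb' -> no
  Position 7: 'bb' -> no
  Position 8: 'bd' -> no
Total matches: 1

1


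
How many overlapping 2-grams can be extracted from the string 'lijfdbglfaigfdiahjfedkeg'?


String 'lijfdbglfaigfdiahjfedkeg' has length L = 24.
Number of overlapping n-grams = L - n + 1
Substituting: 24 - 2 + 1 = 23

23


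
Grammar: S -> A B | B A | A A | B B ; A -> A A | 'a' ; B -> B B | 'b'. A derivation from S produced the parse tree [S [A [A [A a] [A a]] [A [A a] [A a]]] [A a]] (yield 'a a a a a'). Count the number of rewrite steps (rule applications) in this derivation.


Every bracketed nonterminal node [X ...] in the tree is produced by exactly one rule application.
Reading the tree off as a leftmost derivation:
  Step 1: S  =>  A A   (applied S -> A A)
  Step 2: A A  =>  A A A   (applied A -> A A)
  Step 3: A A A  =>  A A A A   (applied A -> A A)
  Step 4: A A A A  =>  a A A A   (applied A -> a)
  Step 5: a A A A  =>  a a A A   (applied A -> a)
  Step 6: a a A A  =>  a a A A A   (applied A -> A A)
  Step 7: a a A A A  =>  a a a A A   (applied A -> a)
  Step 8: a a a A A  =>  a a a a A   (applied A -> a)
  Step 9: a a a a A  =>  a a a a a   (applied A -> a)
Final yield: a a a a a
Total rewrite steps: 9

9


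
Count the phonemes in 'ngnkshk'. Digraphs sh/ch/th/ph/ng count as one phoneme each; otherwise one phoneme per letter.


Parsing 'ngnkshk' greedily, digraphs first:
  'ng' -> digraph (1 consonant phoneme) (phonemes so far: 1)
  'n' -> consonant phoneme (phonemes so far: 2)
  'k' -> consonant phoneme (phonemes so far: 3)
  'sh' -> digraph (1 consonant phoneme) (phonemes so far: 4)
  'k' -> consonant phoneme (phonemes so far: 5)
Total phonemes: 5

5
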